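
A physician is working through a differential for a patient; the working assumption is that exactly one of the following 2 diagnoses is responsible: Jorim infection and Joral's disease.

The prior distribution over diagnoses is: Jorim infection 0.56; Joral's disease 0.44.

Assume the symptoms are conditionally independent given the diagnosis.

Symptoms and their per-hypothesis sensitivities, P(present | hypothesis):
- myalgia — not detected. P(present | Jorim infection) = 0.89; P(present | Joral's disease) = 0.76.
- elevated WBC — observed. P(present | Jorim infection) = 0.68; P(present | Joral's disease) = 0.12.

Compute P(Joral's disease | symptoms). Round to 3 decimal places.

By Bayes' rule with conditional independence, the unnormalized weight for each hypothesis is prior × ∏ likelihoods (using 1 − P(present | H) for each absent symptom):
  Jorim infection: 0.56 × (1 − 0.89) × 0.68 = 0.041888
  Joral's disease: 0.44 × (1 − 0.76) × 0.12 = 0.012672
Marginal likelihood of the evidence = 0.05456.
P(Joral's disease | evidence) = 0.012672 / 0.05456 ≈ 0.232.

0.232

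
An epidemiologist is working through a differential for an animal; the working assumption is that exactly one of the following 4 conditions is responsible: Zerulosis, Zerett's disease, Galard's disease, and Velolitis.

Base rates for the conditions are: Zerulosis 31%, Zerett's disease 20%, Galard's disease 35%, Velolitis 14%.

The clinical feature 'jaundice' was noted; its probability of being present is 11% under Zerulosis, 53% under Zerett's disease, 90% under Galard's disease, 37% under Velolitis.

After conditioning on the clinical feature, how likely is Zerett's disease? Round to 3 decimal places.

By Bayes' rule, the unnormalized weight for each hypothesis is prior × likelihood:
  Zerulosis: 0.31 × 0.11 = 0.0341
  Zerett's disease: 0.20 × 0.53 = 0.106
  Galard's disease: 0.35 × 0.90 = 0.315
  Velolitis: 0.14 × 0.37 = 0.0518
The unnormalized weights sum to 0.5069.
P(Zerett's disease | evidence) = 0.106 / 0.5069 ≈ 0.209.

0.209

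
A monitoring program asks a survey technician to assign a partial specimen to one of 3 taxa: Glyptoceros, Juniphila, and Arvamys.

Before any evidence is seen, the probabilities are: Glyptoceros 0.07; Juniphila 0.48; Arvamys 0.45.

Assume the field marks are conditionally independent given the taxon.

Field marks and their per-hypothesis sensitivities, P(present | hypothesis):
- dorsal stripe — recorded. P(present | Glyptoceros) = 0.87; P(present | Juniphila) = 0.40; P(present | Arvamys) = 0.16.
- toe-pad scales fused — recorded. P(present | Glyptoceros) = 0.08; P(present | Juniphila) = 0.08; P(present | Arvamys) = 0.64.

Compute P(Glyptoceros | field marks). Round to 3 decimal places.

By Bayes' rule with conditional independence, the unnormalized weight for each hypothesis is prior × ∏ likelihoods:
  Glyptoceros: 0.07 × 0.87 × 0.08 = 0.004872
  Juniphila: 0.48 × 0.40 × 0.08 = 0.01536
  Arvamys: 0.45 × 0.16 × 0.64 = 0.04608
The unnormalized weights sum to 0.066312.
P(Glyptoceros | evidence) = 0.004872 / 0.066312 ≈ 0.073.

0.073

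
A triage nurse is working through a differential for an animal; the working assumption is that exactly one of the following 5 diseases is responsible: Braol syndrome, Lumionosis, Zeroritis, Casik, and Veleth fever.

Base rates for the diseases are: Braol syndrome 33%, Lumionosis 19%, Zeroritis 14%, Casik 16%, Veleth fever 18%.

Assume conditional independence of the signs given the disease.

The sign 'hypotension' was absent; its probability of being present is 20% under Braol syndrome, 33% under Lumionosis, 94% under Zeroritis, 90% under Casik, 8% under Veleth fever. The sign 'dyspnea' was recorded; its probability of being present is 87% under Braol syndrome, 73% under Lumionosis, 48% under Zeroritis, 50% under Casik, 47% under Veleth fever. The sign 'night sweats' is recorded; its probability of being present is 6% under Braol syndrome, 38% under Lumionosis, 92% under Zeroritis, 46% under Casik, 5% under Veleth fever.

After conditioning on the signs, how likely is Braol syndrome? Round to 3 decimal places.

0.228

For each hypothesis, the unnormalized posterior weight is prior × product of the sign likelihoods (using 1 − P(present | H) for each absent sign):
  Braol syndrome: 0.33 × (1 − 0.20) × 0.87 × 0.06 = 0.013781
  Lumionosis: 0.19 × (1 − 0.33) × 0.73 × 0.38 = 0.035313
  Zeroritis: 0.14 × (1 − 0.94) × 0.48 × 0.92 = 0.0037094
  Casik: 0.16 × (1 − 0.90) × 0.50 × 0.46 = 0.00368
  Veleth fever: 0.18 × (1 − 0.08) × 0.47 × 0.05 = 0.0038916
Marginal likelihood of the evidence = 0.060375.
P(Braol syndrome | evidence) = 0.013781 / 0.060375 ≈ 0.228.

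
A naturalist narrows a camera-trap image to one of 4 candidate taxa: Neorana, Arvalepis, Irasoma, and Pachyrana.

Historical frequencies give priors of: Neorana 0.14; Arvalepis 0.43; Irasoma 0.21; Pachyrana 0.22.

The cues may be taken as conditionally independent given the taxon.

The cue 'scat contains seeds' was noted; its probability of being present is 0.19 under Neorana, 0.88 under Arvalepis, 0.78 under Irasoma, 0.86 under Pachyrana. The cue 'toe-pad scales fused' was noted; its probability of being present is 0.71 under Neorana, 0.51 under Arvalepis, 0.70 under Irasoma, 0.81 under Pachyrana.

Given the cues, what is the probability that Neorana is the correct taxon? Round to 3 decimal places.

For each hypothesis, the unnormalized posterior weight is prior × product of the cue likelihoods:
  Neorana: 0.14 × 0.19 × 0.71 = 0.018886
  Arvalepis: 0.43 × 0.88 × 0.51 = 0.19298
  Irasoma: 0.21 × 0.78 × 0.70 = 0.11466
  Pachyrana: 0.22 × 0.86 × 0.81 = 0.15325
Marginal likelihood of the evidence = 0.47978.
P(Neorana | evidence) = 0.018886 / 0.47978 ≈ 0.039.

0.039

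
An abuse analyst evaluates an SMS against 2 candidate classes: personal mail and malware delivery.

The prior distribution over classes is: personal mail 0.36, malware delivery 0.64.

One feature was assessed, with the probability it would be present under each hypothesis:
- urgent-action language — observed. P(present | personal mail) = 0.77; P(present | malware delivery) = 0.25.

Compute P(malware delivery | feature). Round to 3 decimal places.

By Bayes' rule, the unnormalized weight for each hypothesis is prior × likelihood:
  personal mail: 0.36 × 0.77 = 0.2772
  malware delivery: 0.64 × 0.25 = 0.16
Normalizing constant Z = 0.2772 + 0.16 = 0.4372.
P(malware delivery | evidence) = 0.16 / 0.4372 ≈ 0.366.

0.366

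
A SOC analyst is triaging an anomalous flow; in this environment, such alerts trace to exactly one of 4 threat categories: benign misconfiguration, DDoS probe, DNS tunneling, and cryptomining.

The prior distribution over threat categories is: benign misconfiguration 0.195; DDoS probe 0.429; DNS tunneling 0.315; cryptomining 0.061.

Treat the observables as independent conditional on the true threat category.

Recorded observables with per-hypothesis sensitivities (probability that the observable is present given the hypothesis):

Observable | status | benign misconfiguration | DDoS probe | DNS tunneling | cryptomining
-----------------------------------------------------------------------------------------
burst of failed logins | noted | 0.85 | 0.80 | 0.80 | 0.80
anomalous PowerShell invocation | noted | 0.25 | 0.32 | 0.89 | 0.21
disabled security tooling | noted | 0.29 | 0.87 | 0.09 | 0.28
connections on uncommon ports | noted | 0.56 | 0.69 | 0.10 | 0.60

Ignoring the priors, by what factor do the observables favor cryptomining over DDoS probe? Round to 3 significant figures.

The Bayes factor is the ratio of the joint likelihoods of the observable pattern under the two hypotheses.
  cryptomining: 0.80 × 0.21 × 0.28 × 0.60 = 0.028224
  DDoS probe: 0.80 × 0.32 × 0.87 × 0.69 = 0.15368
Bayes factor = 0.028224 / 0.15368 ≈ 0.184

0.184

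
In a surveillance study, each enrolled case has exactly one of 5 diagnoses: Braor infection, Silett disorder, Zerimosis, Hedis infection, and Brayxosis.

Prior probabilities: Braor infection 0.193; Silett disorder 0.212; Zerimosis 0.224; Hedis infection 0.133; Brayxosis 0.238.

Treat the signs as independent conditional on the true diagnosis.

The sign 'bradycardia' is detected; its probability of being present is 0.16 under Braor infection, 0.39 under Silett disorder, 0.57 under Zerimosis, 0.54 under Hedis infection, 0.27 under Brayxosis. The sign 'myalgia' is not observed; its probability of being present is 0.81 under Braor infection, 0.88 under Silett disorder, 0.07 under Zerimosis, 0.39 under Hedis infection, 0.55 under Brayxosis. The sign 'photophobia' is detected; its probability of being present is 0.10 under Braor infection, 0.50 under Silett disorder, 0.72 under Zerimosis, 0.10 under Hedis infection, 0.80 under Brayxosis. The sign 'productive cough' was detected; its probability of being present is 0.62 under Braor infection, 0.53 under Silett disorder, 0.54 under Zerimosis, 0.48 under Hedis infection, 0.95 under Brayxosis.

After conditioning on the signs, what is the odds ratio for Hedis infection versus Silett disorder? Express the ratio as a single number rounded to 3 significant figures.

The normalizing constant cancels in an odds ratio, so compute prior × likelihood for the two hypotheses only (using 1 − P(present | H) for each absent sign):
  Hedis infection: 0.133 × 0.54 × (1 − 0.39) × 0.10 × 0.48 = 0.0021029
  Silett disorder: 0.212 × 0.39 × (1 − 0.88) × 0.50 × 0.53 = 0.0026292
Posterior odds = 0.0021029 / 0.0026292 ≈ 0.800.

0.800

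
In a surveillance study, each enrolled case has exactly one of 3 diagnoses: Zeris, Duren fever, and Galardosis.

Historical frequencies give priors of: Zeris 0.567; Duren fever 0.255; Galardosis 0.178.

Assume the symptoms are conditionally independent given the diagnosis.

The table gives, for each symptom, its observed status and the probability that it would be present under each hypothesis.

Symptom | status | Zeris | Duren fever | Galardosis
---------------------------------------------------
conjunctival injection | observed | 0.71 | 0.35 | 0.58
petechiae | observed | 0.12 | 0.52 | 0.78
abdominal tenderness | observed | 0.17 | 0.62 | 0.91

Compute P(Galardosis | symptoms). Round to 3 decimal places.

0.665

For each hypothesis, the unnormalized posterior weight is prior × product of the symptom likelihoods:
  Zeris: 0.567 × 0.71 × 0.12 × 0.17 = 0.0082124
  Duren fever: 0.255 × 0.35 × 0.52 × 0.62 = 0.028774
  Galardosis: 0.178 × 0.58 × 0.78 × 0.91 = 0.07328
The unnormalized weights sum to 0.11027.
P(Galardosis | evidence) = 0.07328 / 0.11027 ≈ 0.665.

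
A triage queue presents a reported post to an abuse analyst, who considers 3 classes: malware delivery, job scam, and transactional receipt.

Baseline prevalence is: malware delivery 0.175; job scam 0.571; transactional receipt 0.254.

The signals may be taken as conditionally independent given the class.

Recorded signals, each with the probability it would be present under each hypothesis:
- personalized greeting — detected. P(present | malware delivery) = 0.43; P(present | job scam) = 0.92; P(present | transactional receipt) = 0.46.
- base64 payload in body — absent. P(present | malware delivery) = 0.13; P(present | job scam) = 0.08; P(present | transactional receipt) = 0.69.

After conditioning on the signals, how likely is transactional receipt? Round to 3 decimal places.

For each hypothesis, the unnormalized posterior weight is prior × product of the signal likelihoods (using 1 − P(present | H) for each absent signal):
  malware delivery: 0.175 × 0.43 × (1 − 0.13) = 0.065467
  job scam: 0.571 × 0.92 × (1 − 0.08) = 0.48329
  transactional receipt: 0.254 × 0.46 × (1 − 0.69) = 0.03622
Marginal likelihood of the evidence = 0.58498.
P(transactional receipt | evidence) = 0.03622 / 0.58498 ≈ 0.062.

0.062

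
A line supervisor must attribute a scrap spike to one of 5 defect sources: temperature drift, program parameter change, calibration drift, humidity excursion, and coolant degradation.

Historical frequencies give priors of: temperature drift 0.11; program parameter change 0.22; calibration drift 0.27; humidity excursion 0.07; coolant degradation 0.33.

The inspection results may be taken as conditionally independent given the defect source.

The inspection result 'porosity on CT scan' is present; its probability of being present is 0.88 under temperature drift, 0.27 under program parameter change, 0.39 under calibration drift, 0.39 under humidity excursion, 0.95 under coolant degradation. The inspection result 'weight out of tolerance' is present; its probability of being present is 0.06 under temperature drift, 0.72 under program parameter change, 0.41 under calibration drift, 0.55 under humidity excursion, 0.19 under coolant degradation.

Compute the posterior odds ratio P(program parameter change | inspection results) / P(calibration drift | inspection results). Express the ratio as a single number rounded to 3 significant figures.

0.991

Unnormalized posterior weight (prior times the inspection result likelihoods) for each of the two hypotheses:
  program parameter change: 0.22 × 0.27 × 0.72 = 0.042768
  calibration drift: 0.27 × 0.39 × 0.41 = 0.043173
Odds(program parameter change : calibration drift) = 0.042768 / 0.043173 ≈ 0.991.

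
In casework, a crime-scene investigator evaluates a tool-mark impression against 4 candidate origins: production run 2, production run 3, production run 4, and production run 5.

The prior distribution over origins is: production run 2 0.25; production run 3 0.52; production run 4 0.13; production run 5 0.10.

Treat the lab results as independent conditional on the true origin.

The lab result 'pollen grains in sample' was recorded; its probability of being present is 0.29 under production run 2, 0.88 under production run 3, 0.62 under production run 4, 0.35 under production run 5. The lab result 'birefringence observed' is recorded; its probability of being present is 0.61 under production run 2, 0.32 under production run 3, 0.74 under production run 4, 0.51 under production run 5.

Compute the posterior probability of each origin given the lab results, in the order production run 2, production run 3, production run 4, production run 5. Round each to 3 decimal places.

0.165, 0.546, 0.222, 0.067

By Bayes' rule with conditional independence, the unnormalized weight for each hypothesis is prior × ∏ likelihoods:
  production run 2: 0.25 × 0.29 × 0.61 = 0.044225
  production run 3: 0.52 × 0.88 × 0.32 = 0.14643
  production run 4: 0.13 × 0.62 × 0.74 = 0.059644
  production run 5: 0.10 × 0.35 × 0.51 = 0.01785
Marginal likelihood of the evidence = 0.26815.
P(production run 2 | evidence) = 0.044225 / 0.26815 ≈ 0.165
P(production run 3 | evidence) = 0.14643 / 0.26815 ≈ 0.546
P(production run 4 | evidence) = 0.059644 / 0.26815 ≈ 0.222
P(production run 5 | evidence) = 0.01785 / 0.26815 ≈ 0.067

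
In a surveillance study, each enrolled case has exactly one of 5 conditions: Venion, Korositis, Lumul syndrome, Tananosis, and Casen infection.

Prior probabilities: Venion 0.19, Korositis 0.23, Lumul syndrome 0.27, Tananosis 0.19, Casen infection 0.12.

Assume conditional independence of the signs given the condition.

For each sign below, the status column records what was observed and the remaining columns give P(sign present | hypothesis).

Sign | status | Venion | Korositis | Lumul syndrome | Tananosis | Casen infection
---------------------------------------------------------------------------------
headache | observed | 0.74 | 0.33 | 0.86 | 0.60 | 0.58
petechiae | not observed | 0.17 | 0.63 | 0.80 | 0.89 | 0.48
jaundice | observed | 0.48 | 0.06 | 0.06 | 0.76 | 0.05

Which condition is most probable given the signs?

Venion

By Bayes' rule with conditional independence, the unnormalized weight for each hypothesis is prior × ∏ likelihoods (using 1 − P(present | H) for each absent sign):
  Venion: 0.19 × 0.74 × (1 − 0.17) × 0.48 = 0.056015
  Korositis: 0.23 × 0.33 × (1 − 0.63) × 0.06 = 0.001685
  Lumul syndrome: 0.27 × 0.86 × (1 − 0.80) × 0.06 = 0.0027864
  Tananosis: 0.19 × 0.60 × (1 − 0.89) × 0.76 = 0.0095304
  Casen infection: 0.12 × 0.58 × (1 − 0.48) × 0.05 = 0.0018096
Normalizing constant Z = 0.056015 + 0.001685 + 0.0027864 + 0.0095304 + 0.0018096 = 0.071826.
P(Venion | evidence) ≈ 0.056015 / 0.071826 ≈ 0.780
P(Korositis | evidence) ≈ 0.001685 / 0.071826 ≈ 0.023
P(Lumul syndrome | evidence) ≈ 0.0027864 / 0.071826 ≈ 0.039
P(Tananosis | evidence) ≈ 0.0095304 / 0.071826 ≈ 0.133
P(Casen infection | evidence) ≈ 0.0018096 / 0.071826 ≈ 0.025
The largest is 0.780, so Venion is most probable.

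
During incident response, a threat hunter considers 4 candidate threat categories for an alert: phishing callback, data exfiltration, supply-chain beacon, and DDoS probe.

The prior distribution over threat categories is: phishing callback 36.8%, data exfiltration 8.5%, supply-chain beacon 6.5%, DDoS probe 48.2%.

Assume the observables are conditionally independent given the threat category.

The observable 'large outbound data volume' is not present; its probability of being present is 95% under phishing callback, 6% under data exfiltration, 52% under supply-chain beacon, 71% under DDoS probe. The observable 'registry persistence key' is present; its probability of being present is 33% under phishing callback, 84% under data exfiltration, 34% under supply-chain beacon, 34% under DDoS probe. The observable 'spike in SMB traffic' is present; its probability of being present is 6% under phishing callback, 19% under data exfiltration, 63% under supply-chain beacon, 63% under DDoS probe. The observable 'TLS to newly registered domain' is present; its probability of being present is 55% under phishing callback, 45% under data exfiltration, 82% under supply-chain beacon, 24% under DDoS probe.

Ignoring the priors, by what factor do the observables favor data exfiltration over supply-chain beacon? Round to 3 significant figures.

0.801

Joint likelihood of the observable pattern under each hypothesis (using 1 − P(present | H) for each absent observable):
  data exfiltration: (1 − 0.06) × 0.84 × 0.19 × 0.45 = 0.067511
  supply-chain beacon: (1 − 0.52) × 0.34 × 0.63 × 0.82 = 0.084309
Bayes factor = 0.067511 / 0.084309 ≈ 0.801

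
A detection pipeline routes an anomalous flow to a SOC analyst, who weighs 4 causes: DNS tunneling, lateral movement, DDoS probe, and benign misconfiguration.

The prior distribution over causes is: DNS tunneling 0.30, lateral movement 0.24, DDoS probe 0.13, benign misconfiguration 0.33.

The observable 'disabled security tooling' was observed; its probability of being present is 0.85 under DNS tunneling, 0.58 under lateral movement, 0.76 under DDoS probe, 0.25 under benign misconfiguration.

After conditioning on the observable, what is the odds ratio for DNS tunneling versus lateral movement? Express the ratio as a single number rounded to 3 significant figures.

Unnormalized posterior weight (prior times the observable likelihood) for each of the two hypotheses:
  DNS tunneling: 0.30 × 0.85 = 0.255
  lateral movement: 0.24 × 0.58 = 0.1392
Odds(DNS tunneling : lateral movement) = 0.255 / 0.1392 ≈ 1.83.

1.83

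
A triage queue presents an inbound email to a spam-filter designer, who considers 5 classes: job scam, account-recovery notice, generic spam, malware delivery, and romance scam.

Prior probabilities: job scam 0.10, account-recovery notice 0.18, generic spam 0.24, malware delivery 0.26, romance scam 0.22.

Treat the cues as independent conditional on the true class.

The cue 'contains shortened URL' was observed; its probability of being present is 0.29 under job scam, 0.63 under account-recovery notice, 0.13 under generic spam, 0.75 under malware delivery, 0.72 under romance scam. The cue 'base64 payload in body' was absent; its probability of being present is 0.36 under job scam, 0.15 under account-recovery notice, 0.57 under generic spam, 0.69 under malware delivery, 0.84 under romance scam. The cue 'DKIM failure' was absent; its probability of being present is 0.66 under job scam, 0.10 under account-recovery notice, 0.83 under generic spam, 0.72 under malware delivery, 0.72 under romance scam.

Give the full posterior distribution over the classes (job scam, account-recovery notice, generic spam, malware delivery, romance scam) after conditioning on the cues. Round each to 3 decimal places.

0.053, 0.727, 0.019, 0.142, 0.059

By Bayes' rule with conditional independence, the unnormalized weight for each hypothesis is prior × ∏ likelihoods (using 1 − P(present | H) for each absent cue):
  job scam: 0.10 × 0.29 × (1 − 0.36) × (1 − 0.66) = 0.0063104
  account-recovery notice: 0.18 × 0.63 × (1 − 0.15) × (1 − 0.10) = 0.086751
  generic spam: 0.24 × 0.13 × (1 − 0.57) × (1 − 0.83) = 0.0022807
  malware delivery: 0.26 × 0.75 × (1 − 0.69) × (1 − 0.72) = 0.016926
  romance scam: 0.22 × 0.72 × (1 − 0.84) × (1 − 0.72) = 0.0070963
Normalizing constant Z = 0.0063104 + 0.086751 + 0.0022807 + 0.016926 + 0.0070963 = 0.11936.
P(job scam | evidence) = 0.0063104 / 0.11936 ≈ 0.053
P(account-recovery notice | evidence) = 0.086751 / 0.11936 ≈ 0.727
P(generic spam | evidence) = 0.0022807 / 0.11936 ≈ 0.019
P(malware delivery | evidence) = 0.016926 / 0.11936 ≈ 0.142
P(romance scam | evidence) = 0.0070963 / 0.11936 ≈ 0.059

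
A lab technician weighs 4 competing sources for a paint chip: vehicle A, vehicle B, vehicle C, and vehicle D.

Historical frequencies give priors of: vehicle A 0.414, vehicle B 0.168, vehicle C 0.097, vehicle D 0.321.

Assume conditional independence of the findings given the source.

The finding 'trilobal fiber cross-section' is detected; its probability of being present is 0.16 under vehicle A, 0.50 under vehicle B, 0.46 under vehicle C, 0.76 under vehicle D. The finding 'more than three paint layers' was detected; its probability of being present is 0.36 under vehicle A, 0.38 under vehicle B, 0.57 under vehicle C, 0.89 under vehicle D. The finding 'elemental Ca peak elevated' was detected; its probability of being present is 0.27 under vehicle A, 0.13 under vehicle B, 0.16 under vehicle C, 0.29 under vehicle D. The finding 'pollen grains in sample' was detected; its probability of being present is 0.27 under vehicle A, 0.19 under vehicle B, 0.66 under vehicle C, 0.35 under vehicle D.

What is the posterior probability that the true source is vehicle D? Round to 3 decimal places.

Multiply each prior by the joint likelihood of the evidence pattern:
  vehicle A: 0.414 × 0.16 × 0.36 × 0.27 × 0.27 = 0.0017384
  vehicle B: 0.168 × 0.50 × 0.38 × 0.13 × 0.19 = 0.00078842
  vehicle C: 0.097 × 0.46 × 0.57 × 0.16 × 0.66 = 0.0026858
  vehicle D: 0.321 × 0.76 × 0.89 × 0.29 × 0.35 = 0.022038
Normalizing constant Z = 0.0017384 + 0.00078842 + 0.0026858 + 0.022038 = 0.027251.
P(vehicle D | evidence) = 0.022038 / 0.027251 ≈ 0.809.

0.809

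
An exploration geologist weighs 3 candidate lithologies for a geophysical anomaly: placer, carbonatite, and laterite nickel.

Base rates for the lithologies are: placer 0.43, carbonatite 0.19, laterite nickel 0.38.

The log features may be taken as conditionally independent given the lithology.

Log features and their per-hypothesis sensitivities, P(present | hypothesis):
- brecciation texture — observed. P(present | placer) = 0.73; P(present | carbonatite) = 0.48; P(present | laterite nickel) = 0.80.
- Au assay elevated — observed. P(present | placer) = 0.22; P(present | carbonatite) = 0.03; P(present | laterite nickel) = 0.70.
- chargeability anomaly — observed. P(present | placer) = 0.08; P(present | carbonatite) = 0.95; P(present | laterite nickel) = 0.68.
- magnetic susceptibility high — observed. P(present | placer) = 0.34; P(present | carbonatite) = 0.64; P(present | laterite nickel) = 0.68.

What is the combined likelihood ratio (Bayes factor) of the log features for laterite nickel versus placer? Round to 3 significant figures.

The Bayes factor is the ratio of the joint likelihoods of the log feature pattern under the two hypotheses.
  laterite nickel: 0.80 × 0.70 × 0.68 × 0.68 = 0.25894
  placer: 0.73 × 0.22 × 0.08 × 0.34 = 0.0043683
Bayes factor = 0.25894 / 0.0043683 ≈ 59.3

59.3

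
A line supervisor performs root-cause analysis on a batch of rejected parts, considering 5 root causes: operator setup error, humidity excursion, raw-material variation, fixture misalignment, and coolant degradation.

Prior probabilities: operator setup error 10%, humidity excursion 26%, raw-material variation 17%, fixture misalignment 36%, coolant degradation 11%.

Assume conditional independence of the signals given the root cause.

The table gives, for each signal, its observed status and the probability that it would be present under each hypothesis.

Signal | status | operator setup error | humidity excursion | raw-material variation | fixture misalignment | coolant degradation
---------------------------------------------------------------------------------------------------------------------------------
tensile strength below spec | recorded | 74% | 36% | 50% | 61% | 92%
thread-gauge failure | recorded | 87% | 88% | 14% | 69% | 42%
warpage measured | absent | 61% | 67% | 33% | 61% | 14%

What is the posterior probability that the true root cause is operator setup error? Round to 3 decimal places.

By Bayes' rule with conditional independence, the unnormalized weight for each hypothesis is prior × ∏ likelihoods (using 1 − P(present | H) for each absent signal):
  operator setup error: 0.10 × 0.74 × 0.87 × (1 − 0.61) = 0.025108
  humidity excursion: 0.26 × 0.36 × 0.88 × (1 − 0.67) = 0.027181
  raw-material variation: 0.17 × 0.50 × 0.14 × (1 − 0.33) = 0.007973
  fixture misalignment: 0.36 × 0.61 × 0.69 × (1 − 0.61) = 0.059094
  coolant degradation: 0.11 × 0.92 × 0.42 × (1 − 0.14) = 0.036553
Normalizing constant Z = 0.025108 + 0.027181 + 0.007973 + 0.059094 + 0.036553 = 0.15591.
P(operator setup error | evidence) = 0.025108 / 0.15591 ≈ 0.161.

0.161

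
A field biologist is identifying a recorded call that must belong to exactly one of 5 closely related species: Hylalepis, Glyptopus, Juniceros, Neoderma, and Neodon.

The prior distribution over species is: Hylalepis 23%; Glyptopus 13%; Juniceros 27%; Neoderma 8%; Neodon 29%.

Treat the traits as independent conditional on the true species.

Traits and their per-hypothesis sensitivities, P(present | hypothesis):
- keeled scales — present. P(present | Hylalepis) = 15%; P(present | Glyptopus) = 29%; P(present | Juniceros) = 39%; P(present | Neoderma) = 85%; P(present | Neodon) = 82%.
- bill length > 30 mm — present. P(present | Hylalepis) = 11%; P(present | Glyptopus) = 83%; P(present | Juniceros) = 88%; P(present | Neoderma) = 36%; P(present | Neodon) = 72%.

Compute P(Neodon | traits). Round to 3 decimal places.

By Bayes' rule with conditional independence, the unnormalized weight for each hypothesis is prior × ∏ likelihoods:
  Hylalepis: 0.23 × 0.15 × 0.11 = 0.003795
  Glyptopus: 0.13 × 0.29 × 0.83 = 0.031291
  Juniceros: 0.27 × 0.39 × 0.88 = 0.092664
  Neoderma: 0.08 × 0.85 × 0.36 = 0.02448
  Neodon: 0.29 × 0.82 × 0.72 = 0.17122
Marginal likelihood of the evidence = 0.32345.
P(Neodon | evidence) = 0.17122 / 0.32345 ≈ 0.529.

0.529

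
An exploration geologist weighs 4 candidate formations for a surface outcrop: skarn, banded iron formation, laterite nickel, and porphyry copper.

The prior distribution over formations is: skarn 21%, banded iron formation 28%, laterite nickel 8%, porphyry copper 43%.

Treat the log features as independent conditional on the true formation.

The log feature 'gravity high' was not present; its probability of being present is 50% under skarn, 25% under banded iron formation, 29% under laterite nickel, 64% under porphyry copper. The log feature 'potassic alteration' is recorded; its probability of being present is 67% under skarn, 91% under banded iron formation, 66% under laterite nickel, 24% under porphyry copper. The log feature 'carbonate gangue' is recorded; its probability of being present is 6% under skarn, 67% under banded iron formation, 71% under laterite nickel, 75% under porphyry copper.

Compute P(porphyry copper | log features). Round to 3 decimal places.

Multiply each prior by the joint likelihood of the log feature pattern (using 1 − P(present | H) for each absent log feature):
  skarn: 0.21 × (1 − 0.50) × 0.67 × 0.06 = 0.004221
  banded iron formation: 0.28 × (1 − 0.25) × 0.91 × 0.67 = 0.12804
  laterite nickel: 0.08 × (1 − 0.29) × 0.66 × 0.71 = 0.026616
  porphyry copper: 0.43 × (1 − 0.64) × 0.24 × 0.75 = 0.027864
The unnormalized weights sum to 0.18674.
P(porphyry copper | evidence) = 0.027864 / 0.18674 ≈ 0.149.

0.149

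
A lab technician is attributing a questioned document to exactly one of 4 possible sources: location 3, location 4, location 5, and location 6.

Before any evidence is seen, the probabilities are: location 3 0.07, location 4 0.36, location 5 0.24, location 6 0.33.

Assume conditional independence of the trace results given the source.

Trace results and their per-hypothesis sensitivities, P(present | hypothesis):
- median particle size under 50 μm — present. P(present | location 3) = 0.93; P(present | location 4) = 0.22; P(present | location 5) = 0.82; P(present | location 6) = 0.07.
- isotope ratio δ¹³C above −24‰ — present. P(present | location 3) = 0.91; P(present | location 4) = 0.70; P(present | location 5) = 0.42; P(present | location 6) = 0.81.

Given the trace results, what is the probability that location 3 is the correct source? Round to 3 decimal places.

By Bayes' rule with conditional independence, the unnormalized weight for each hypothesis is prior × ∏ likelihoods:
  location 3: 0.07 × 0.93 × 0.91 = 0.059241
  location 4: 0.36 × 0.22 × 0.70 = 0.05544
  location 5: 0.24 × 0.82 × 0.42 = 0.082656
  location 6: 0.33 × 0.07 × 0.81 = 0.018711
Normalizing constant Z = 0.059241 + 0.05544 + 0.082656 + 0.018711 = 0.21605.
P(location 3 | evidence) = 0.059241 / 0.21605 ≈ 0.274.

0.274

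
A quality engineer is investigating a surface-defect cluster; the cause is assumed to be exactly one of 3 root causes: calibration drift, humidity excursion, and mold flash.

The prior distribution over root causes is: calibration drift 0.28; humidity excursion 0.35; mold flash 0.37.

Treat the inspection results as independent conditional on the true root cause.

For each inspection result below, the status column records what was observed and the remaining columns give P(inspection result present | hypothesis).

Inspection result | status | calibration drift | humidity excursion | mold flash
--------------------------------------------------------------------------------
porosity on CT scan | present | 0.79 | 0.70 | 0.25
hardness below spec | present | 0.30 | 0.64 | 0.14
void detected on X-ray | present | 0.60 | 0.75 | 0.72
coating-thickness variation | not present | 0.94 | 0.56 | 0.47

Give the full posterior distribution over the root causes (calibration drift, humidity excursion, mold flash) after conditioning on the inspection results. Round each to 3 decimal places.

Multiply each prior by the joint likelihood of the inspection result pattern (using 1 − P(present | H) for each absent inspection result):
  calibration drift: 0.28 × 0.79 × 0.30 × 0.60 × (1 − 0.94) = 0.002389
  humidity excursion: 0.35 × 0.70 × 0.64 × 0.75 × (1 − 0.56) = 0.051744
  mold flash: 0.37 × 0.25 × 0.14 × 0.72 × (1 − 0.47) = 0.0049417
Marginal likelihood of the evidence = 0.059075.
P(calibration drift | evidence) = 0.002389 / 0.059075 ≈ 0.040
P(humidity excursion | evidence) = 0.051744 / 0.059075 ≈ 0.876
P(mold flash | evidence) = 0.0049417 / 0.059075 ≈ 0.084

0.040, 0.876, 0.084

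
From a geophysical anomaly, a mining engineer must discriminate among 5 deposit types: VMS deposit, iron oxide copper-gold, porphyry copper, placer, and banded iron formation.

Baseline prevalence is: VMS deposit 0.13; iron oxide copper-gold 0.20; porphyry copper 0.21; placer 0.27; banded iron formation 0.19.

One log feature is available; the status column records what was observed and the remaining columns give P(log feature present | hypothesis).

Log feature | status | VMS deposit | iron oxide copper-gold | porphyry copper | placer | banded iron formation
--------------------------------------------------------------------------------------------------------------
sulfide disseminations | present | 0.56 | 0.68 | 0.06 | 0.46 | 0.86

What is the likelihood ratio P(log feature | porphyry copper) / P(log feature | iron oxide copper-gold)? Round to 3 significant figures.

The Bayes factor is the ratio of the two likelihoods.
  porphyry copper: 0.06
  iron oxide copper-gold: 0.68
Bayes factor = 0.06 / 0.68 ≈ 0.0882

0.0882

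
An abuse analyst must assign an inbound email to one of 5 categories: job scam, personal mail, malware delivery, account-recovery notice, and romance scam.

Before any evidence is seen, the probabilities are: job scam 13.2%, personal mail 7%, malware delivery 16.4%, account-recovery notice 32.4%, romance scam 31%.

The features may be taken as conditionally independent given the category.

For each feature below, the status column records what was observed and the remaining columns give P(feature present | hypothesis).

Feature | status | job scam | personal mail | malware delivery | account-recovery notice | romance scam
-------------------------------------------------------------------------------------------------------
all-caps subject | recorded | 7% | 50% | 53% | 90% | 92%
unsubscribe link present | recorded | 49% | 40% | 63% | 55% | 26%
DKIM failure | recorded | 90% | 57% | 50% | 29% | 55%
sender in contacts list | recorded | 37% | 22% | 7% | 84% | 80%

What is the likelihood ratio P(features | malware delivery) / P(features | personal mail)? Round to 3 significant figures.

0.466

The Bayes factor is the ratio of the joint likelihoods of the feature pattern under the two hypotheses.
  malware delivery: 0.53 × 0.63 × 0.50 × 0.07 = 0.011687
  personal mail: 0.50 × 0.40 × 0.57 × 0.22 = 0.02508
Bayes factor = 0.011687 / 0.02508 ≈ 0.466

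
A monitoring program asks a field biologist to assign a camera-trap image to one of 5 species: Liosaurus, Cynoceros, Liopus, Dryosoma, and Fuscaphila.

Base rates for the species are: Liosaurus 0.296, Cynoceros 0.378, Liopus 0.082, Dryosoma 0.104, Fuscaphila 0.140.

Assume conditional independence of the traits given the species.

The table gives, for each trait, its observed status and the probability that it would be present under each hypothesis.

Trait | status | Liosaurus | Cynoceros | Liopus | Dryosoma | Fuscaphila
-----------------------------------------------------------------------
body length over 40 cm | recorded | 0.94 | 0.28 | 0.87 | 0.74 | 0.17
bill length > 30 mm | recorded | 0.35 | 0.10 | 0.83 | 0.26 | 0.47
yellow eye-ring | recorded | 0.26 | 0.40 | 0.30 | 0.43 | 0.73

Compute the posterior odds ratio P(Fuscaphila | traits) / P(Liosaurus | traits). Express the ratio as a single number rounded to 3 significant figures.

0.323

Posterior odds equal prior odds times the likelihood ratio; only the two competing hypotheses matter.
  Fuscaphila: 0.140 × 0.17 × 0.47 × 0.73 = 0.0081658
  Liosaurus: 0.296 × 0.94 × 0.35 × 0.26 = 0.02532
Odds(Fuscaphila : Liosaurus) = 0.0081658 / 0.02532 ≈ 0.323.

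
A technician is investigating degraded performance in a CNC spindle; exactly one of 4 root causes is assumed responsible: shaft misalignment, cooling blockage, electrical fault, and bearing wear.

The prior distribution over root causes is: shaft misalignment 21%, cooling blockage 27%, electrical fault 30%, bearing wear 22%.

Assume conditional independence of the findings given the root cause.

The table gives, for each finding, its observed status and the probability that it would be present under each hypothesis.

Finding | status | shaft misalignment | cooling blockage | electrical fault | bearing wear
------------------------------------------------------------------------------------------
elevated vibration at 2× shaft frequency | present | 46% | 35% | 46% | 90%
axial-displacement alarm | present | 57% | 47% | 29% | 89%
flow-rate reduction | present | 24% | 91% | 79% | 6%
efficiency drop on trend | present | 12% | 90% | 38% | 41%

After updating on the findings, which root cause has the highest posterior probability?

By Bayes' rule with conditional independence, the unnormalized weight for each hypothesis is prior × ∏ likelihoods:
  shaft misalignment: 0.21 × 0.46 × 0.57 × 0.24 × 0.12 = 0.0015858
  cooling blockage: 0.27 × 0.35 × 0.47 × 0.91 × 0.90 = 0.036376
  electrical fault: 0.30 × 0.46 × 0.29 × 0.79 × 0.38 = 0.012014
  bearing wear: 0.22 × 0.90 × 0.89 × 0.06 × 0.41 = 0.004335
The unnormalized weights sum to 0.054311.
P(shaft misalignment | evidence) ≈ 0.0015858 / 0.054311 ≈ 0.029
P(cooling blockage | evidence) ≈ 0.036376 / 0.054311 ≈ 0.670
P(electrical fault | evidence) ≈ 0.012014 / 0.054311 ≈ 0.221
P(bearing wear | evidence) ≈ 0.004335 / 0.054311 ≈ 0.080
The largest is 0.670, so cooling blockage is most probable.

cooling blockage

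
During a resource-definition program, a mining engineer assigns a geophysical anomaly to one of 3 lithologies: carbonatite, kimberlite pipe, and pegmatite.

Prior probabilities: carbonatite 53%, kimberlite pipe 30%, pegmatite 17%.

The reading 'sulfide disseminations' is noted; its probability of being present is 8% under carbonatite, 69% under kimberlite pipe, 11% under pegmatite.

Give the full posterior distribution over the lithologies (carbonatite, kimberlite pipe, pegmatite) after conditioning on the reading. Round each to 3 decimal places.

0.158, 0.772, 0.070

Multiply each prior by the likelihood of the reading:
  carbonatite: 0.53 × 0.08 = 0.0424
  kimberlite pipe: 0.30 × 0.69 = 0.207
  pegmatite: 0.17 × 0.11 = 0.0187
The unnormalized weights sum to 0.2681.
P(carbonatite | evidence) = 0.0424 / 0.2681 ≈ 0.158
P(kimberlite pipe | evidence) = 0.207 / 0.2681 ≈ 0.772
P(pegmatite | evidence) = 0.0187 / 0.2681 ≈ 0.070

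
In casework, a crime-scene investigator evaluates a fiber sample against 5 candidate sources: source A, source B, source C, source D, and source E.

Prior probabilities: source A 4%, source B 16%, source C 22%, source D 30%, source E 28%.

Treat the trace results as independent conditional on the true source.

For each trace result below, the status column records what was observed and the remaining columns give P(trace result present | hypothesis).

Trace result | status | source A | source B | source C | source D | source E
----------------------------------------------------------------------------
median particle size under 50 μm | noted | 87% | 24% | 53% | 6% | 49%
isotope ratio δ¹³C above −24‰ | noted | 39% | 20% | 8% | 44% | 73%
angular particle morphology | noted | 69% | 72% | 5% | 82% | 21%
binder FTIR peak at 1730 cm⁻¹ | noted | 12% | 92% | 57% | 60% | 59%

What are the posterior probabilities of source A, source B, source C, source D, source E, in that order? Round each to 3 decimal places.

For each hypothesis, the unnormalized posterior weight is prior × product of the trace result likelihoods:
  source A: 0.04 × 0.87 × 0.39 × 0.69 × 0.12 = 0.0011238
  source B: 0.16 × 0.24 × 0.20 × 0.72 × 0.92 = 0.0050872
  source C: 0.22 × 0.53 × 0.08 × 0.05 × 0.57 = 0.00026585
  source D: 0.30 × 0.06 × 0.44 × 0.82 × 0.60 = 0.0038966
  source E: 0.28 × 0.49 × 0.73 × 0.21 × 0.59 = 0.012409
Normalizing constant Z = 0.0011238 + 0.0050872 + 0.00026585 + 0.0038966 + 0.012409 = 0.022783.
P(source A | evidence) = 0.0011238 / 0.022783 ≈ 0.049
P(source B | evidence) = 0.0050872 / 0.022783 ≈ 0.223
P(source C | evidence) = 0.00026585 / 0.022783 ≈ 0.012
P(source D | evidence) = 0.0038966 / 0.022783 ≈ 0.171
P(source E | evidence) = 0.012409 / 0.022783 ≈ 0.545

0.049, 0.223, 0.012, 0.171, 0.545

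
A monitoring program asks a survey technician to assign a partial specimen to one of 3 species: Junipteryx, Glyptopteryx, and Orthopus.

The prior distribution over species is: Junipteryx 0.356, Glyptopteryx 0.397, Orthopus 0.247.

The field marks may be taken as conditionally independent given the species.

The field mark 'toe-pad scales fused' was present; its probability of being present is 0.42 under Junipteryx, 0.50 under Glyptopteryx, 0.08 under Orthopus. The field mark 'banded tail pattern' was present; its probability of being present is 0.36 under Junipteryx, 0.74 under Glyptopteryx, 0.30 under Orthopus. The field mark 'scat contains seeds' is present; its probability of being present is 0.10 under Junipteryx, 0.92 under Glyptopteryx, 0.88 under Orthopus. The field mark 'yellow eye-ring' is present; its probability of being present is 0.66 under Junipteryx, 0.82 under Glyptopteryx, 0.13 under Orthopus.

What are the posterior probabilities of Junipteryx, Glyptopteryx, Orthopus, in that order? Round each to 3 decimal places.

Multiply each prior by the joint likelihood of the field mark pattern:
  Junipteryx: 0.356 × 0.42 × 0.36 × 0.10 × 0.66 = 0.0035526
  Glyptopteryx: 0.397 × 0.50 × 0.74 × 0.92 × 0.82 = 0.11081
  Orthopus: 0.247 × 0.08 × 0.30 × 0.88 × 0.13 = 0.00067816
The unnormalized weights sum to 0.11504.
P(Junipteryx | evidence) = 0.0035526 / 0.11504 ≈ 0.031
P(Glyptopteryx | evidence) = 0.11081 / 0.11504 ≈ 0.963
P(Orthopus | evidence) = 0.00067816 / 0.11504 ≈ 0.006

0.031, 0.963, 0.006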